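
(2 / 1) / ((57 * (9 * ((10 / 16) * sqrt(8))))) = 4 * sqrt(2) / 2565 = 0.00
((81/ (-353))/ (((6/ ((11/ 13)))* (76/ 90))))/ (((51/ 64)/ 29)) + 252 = 371459124/ 1482247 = 250.61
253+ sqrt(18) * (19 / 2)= 57 * sqrt(2) / 2+ 253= 293.31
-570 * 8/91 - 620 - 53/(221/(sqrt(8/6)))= -60980/91 - 106 * sqrt(3)/663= -670.39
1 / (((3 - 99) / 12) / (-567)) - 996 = -7401 / 8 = -925.12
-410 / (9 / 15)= -2050 / 3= -683.33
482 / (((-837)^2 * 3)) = 482 / 2101707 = 0.00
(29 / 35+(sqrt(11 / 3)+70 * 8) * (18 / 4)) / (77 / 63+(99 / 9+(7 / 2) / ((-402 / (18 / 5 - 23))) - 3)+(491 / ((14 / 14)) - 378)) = 18090 * sqrt(33) / 1476037+212808348 / 10332259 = 20.67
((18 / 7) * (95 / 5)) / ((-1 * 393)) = -114 / 917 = -0.12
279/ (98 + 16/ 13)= 2.81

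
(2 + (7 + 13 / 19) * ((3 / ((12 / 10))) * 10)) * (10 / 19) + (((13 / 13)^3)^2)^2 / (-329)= 12133159 / 118769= 102.16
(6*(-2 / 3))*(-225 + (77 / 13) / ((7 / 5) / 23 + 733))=493148990 / 547963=899.97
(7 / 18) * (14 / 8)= 49 / 72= 0.68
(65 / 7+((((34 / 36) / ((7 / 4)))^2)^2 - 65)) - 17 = -1144128971 / 15752961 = -72.63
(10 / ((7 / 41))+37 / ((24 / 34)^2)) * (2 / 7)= 133891 / 3528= 37.95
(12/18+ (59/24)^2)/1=6.71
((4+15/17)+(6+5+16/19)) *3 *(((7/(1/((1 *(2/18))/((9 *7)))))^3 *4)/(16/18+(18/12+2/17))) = 43216/286840359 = 0.00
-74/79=-0.94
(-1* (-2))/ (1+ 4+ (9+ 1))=2/ 15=0.13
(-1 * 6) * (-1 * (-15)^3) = -20250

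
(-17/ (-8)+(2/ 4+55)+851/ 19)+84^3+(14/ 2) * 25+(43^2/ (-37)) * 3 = 3334084331/ 5624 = 592831.50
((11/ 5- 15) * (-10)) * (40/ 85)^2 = 8192/ 289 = 28.35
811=811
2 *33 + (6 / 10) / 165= 18151 / 275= 66.00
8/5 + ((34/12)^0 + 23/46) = 31/10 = 3.10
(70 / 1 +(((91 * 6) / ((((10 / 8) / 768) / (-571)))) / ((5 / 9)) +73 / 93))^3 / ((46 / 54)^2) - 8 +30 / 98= -681531349562403515861619776863404173402 / 12065820484375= -56484459589380862822026550.00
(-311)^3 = -30080231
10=10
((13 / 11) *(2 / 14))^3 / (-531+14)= -2197 / 236027561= -0.00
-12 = -12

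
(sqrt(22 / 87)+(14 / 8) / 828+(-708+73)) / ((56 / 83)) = -174558379 / 185472+83 * sqrt(1914) / 4872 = -940.41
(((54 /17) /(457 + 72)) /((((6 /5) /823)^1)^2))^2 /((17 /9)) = 23225462820950625 /5499435332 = 4223245.01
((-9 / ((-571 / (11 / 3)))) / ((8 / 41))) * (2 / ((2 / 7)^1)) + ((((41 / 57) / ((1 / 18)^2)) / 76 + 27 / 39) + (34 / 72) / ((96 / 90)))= 6.27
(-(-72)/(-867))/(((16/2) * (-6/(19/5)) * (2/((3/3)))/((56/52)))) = 133/37570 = 0.00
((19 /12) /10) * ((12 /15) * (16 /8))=19 /75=0.25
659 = 659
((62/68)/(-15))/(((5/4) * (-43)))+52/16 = 712973/219300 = 3.25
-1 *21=-21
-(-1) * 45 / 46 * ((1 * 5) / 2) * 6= 14.67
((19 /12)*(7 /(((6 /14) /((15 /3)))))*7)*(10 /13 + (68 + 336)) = 28577045 /78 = 366372.37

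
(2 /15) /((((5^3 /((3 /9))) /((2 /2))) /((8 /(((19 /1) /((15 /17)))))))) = 16 /121125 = 0.00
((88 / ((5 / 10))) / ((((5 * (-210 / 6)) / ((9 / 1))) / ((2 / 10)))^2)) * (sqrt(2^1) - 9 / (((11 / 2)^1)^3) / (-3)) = 31104 / 92640625 + 14256 * sqrt(2) / 765625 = 0.03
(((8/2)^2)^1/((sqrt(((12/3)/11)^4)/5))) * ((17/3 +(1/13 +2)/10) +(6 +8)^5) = 25380191771/78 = 325387073.99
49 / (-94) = -49 / 94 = -0.52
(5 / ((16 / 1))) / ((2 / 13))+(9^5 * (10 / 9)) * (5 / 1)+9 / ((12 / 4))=10497761 / 32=328055.03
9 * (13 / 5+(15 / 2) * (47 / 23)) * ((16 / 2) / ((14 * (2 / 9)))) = 47709 / 115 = 414.86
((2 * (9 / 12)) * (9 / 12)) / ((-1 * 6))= -3 / 16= -0.19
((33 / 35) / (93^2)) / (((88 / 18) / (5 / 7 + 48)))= 33 / 30380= 0.00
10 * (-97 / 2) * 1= -485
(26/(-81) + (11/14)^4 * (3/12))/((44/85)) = -238794155/547658496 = -0.44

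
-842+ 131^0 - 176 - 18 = -1035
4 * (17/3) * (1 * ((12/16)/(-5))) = -17/5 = -3.40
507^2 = 257049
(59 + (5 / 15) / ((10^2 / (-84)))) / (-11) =-1468 / 275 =-5.34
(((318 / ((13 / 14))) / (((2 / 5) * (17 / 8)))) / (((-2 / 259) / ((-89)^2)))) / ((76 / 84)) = -1918024841880 / 4199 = -456781338.86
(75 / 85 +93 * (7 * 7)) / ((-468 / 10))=-64570 / 663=-97.39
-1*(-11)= 11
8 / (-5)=-8 / 5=-1.60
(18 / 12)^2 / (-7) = -9 / 28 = -0.32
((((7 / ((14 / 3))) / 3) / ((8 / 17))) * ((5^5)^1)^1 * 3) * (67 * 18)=96103125 / 8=12012890.62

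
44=44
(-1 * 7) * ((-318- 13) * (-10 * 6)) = -139020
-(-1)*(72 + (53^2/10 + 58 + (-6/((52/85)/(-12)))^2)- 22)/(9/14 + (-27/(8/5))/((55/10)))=-3706201114/631215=-5871.54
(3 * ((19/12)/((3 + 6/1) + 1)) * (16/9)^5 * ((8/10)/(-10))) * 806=-4014473216/7381125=-543.88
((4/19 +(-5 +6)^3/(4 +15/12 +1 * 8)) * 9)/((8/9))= 2916/1007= 2.90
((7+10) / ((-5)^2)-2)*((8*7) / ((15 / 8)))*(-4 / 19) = 19712 / 2375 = 8.30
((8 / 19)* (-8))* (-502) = 1690.95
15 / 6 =5 / 2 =2.50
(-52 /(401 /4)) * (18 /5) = -3744 /2005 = -1.87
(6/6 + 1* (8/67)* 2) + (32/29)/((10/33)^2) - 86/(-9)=9972361/437175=22.81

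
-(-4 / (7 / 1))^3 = 64 / 343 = 0.19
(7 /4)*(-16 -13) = -203 /4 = -50.75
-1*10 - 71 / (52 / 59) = -4709 / 52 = -90.56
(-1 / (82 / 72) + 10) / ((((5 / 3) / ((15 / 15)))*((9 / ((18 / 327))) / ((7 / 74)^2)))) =9163 / 30590305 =0.00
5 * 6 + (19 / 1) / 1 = 49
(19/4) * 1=19/4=4.75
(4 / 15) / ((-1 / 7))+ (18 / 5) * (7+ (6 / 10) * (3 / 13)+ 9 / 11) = 287186 / 10725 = 26.78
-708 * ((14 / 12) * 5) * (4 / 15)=-3304 / 3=-1101.33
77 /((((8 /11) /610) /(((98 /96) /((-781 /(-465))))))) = 178368575 /4544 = 39253.65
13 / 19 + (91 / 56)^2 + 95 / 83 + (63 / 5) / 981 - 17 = -688547919 / 55005760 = -12.52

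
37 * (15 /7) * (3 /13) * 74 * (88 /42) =1807080 /637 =2836.86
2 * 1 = 2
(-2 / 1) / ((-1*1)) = 2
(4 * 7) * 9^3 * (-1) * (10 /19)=-204120 /19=-10743.16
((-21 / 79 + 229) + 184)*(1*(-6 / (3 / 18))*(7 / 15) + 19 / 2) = -1190119 / 395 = -3012.96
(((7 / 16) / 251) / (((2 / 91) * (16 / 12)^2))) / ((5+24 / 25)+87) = 20475 / 42665984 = 0.00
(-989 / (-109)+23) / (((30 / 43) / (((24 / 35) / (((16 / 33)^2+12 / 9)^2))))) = 44569283022 / 3477925675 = 12.81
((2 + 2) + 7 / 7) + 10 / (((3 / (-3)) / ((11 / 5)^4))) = -28657 / 125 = -229.26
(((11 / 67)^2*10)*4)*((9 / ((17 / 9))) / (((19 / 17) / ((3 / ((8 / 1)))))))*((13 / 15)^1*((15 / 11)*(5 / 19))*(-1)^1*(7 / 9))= -675675 / 1620529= -0.42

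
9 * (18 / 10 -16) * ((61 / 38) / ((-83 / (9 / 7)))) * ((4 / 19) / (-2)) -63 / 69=-30091458 / 24120215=-1.25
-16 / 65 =-0.25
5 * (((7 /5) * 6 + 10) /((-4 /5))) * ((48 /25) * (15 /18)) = -184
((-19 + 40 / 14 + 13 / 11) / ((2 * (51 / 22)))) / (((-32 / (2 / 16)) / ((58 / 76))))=87 / 9044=0.01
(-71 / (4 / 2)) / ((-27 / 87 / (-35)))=-72065 / 18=-4003.61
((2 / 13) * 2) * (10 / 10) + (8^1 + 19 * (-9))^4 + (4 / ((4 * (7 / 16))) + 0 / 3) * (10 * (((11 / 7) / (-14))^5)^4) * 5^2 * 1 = 705911761.31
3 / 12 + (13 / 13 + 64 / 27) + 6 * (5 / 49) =22399 / 5292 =4.23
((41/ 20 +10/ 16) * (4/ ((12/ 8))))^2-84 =-7451/ 225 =-33.12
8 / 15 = 0.53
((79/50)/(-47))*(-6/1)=237/1175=0.20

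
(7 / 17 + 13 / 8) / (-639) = -277 / 86904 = -0.00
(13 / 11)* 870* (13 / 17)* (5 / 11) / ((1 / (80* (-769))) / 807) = -36497727396000 / 2057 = -17743182982.98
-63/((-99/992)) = 6944/11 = 631.27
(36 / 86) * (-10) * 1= -180 / 43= -4.19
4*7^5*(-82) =-5512696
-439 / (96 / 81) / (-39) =3951 / 416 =9.50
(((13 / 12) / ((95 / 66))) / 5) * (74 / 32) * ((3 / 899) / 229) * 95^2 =301587 / 6587872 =0.05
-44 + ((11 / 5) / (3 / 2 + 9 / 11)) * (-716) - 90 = -207442 / 255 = -813.50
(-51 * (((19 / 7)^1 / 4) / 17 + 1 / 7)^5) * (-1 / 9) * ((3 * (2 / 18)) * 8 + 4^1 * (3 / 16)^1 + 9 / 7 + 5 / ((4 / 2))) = 335049618915 / 40247960080384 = 0.01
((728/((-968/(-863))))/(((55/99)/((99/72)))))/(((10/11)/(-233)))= -164683701/400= -411709.25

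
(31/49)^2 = 0.40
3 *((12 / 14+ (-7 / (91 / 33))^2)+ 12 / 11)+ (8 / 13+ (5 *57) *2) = 7753027 / 13013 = 595.79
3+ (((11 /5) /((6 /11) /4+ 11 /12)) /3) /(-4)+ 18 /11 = 34114 /7645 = 4.46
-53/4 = -13.25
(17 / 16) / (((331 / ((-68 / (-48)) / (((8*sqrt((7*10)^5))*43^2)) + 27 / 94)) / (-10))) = -2295 / 248912 - 289*sqrt(70) / 32244098611200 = -0.01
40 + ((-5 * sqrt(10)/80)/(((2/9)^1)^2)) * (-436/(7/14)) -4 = 36 + 8829 * sqrt(10)/8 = 3525.97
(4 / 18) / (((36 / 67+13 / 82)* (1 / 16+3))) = 175808 / 1685943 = 0.10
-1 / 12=-0.08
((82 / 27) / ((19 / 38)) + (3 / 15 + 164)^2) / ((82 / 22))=200235277 / 27675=7235.24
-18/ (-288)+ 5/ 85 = 33/ 272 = 0.12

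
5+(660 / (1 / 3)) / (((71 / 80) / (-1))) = -158045 / 71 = -2225.99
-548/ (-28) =137/ 7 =19.57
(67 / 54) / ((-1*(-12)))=67 / 648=0.10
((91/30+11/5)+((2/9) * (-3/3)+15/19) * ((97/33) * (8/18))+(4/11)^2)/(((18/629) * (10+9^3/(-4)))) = -21458374627/17321160285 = -1.24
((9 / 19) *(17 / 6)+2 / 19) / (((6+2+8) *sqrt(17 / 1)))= 0.02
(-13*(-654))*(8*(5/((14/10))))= 1700400/7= 242914.29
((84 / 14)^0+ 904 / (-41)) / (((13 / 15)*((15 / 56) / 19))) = -918232 / 533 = -1722.76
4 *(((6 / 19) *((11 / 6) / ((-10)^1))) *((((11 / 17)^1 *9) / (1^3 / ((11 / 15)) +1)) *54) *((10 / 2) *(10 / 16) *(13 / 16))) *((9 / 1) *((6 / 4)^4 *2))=-1178913285 / 165376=-7128.68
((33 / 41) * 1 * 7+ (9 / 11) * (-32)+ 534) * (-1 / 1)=-231567 / 451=-513.45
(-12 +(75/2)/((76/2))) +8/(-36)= -7685/684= -11.24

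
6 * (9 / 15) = 18 / 5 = 3.60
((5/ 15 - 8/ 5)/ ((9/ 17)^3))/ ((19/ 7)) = -34391/ 10935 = -3.15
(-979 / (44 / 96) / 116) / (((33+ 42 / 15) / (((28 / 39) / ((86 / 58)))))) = -24920 / 100061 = -0.25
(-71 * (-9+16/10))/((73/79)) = 207533/365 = 568.58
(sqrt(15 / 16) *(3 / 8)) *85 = 255 *sqrt(15) / 32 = 30.86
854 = 854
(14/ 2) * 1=7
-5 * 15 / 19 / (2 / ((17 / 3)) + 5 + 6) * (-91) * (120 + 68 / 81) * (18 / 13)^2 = 349431600 / 47671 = 7330.07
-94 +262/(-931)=-87776/931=-94.28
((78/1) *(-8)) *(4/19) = -2496/19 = -131.37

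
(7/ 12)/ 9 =0.06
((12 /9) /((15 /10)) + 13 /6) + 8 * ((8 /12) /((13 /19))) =2539 /234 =10.85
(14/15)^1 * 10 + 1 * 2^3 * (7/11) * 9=1820/33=55.15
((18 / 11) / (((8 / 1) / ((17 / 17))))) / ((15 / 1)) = 3 / 220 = 0.01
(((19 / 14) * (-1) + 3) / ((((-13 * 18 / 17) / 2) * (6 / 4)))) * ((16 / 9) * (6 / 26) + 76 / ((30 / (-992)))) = 191577488 / 479115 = 399.86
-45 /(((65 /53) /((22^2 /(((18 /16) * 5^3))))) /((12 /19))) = -2462592 /30875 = -79.76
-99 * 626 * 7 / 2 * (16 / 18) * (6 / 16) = -72303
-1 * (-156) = 156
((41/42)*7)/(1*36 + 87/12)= 82/519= 0.16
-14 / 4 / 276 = -7 / 552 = -0.01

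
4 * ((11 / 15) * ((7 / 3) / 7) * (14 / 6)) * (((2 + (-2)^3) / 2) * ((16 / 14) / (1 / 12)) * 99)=-46464 / 5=-9292.80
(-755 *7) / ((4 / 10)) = -26425 / 2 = -13212.50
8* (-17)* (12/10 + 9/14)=-8772/35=-250.63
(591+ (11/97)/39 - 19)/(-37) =-2163887/139971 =-15.46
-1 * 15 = -15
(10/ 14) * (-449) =-2245/ 7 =-320.71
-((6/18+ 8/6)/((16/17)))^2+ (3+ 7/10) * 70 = 589511/2304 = 255.86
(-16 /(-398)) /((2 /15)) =60 /199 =0.30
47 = 47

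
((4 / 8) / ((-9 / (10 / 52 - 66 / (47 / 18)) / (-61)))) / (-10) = 1869833 / 219960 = 8.50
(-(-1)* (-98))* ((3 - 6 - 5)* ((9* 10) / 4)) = 17640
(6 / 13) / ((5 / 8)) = 48 / 65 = 0.74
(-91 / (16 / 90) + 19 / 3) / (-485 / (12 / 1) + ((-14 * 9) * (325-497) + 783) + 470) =-1103 / 49930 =-0.02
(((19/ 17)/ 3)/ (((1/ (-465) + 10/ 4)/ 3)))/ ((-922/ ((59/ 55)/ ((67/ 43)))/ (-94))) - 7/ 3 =-92657233931/ 40252031061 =-2.30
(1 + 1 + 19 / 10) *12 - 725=-678.20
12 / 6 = 2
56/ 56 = 1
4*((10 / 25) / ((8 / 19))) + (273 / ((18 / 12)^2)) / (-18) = -397 / 135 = -2.94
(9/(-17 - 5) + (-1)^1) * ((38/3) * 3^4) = -1445.73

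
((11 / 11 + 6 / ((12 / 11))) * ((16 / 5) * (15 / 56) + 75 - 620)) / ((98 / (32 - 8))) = -297102 / 343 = -866.19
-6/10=-3/5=-0.60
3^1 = 3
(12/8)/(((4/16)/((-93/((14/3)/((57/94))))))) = -47709/658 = -72.51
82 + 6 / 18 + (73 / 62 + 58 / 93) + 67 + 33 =34249 / 186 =184.13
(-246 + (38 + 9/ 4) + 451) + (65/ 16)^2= 261.75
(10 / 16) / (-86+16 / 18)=-45 / 6128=-0.01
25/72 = 0.35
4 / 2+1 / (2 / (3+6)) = 6.50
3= 3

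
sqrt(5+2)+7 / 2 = sqrt(7)+7 / 2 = 6.15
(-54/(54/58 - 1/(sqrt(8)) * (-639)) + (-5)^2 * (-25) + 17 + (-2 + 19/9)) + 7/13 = -301251914948/496010853 - 716532 * sqrt(2)/4239409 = -607.59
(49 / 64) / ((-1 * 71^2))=-49 / 322624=-0.00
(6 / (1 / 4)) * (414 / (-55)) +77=-5701 / 55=-103.65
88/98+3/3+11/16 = 2027/784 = 2.59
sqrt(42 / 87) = sqrt(406) / 29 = 0.69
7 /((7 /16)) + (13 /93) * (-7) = 1397 /93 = 15.02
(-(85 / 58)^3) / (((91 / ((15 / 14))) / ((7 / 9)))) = -3070625 / 106531152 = -0.03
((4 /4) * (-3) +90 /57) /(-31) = 27 /589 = 0.05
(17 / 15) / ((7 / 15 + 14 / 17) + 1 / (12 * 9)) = 10404 / 11929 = 0.87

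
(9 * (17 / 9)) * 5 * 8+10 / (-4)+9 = 1373 / 2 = 686.50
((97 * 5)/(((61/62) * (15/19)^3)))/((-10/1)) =-20625013/205875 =-100.18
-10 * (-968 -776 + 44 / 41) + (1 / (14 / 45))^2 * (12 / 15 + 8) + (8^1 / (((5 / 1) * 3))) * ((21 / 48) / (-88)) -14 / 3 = 30966033419 / 1767920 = 17515.52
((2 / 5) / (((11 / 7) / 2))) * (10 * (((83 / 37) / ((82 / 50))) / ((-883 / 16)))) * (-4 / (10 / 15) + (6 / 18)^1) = 31606400 / 44203863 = 0.72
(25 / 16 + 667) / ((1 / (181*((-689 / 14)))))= -1334012173 / 224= -5955411.49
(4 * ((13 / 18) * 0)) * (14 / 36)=0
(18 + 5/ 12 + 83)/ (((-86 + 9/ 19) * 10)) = -23123/ 195000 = -0.12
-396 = -396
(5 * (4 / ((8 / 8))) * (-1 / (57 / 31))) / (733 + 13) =-310 / 21261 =-0.01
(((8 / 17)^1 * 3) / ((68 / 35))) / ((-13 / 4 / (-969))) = 47880 / 221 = 216.65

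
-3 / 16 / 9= -1 / 48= -0.02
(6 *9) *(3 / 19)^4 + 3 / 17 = 465321 / 2215457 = 0.21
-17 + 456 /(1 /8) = 3631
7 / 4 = 1.75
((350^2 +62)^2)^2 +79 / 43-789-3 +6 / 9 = 29108046995439468925499 / 129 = 225643775158445495546.50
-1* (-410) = 410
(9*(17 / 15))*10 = 102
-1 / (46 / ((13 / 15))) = -13 / 690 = -0.02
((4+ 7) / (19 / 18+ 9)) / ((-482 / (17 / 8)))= -1683 / 348968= -0.00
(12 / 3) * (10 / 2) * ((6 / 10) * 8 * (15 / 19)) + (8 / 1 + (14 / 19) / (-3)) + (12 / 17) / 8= 83.63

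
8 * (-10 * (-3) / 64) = 15 / 4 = 3.75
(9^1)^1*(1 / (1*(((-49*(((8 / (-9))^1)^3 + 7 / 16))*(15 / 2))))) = 69984 / 756805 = 0.09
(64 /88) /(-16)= -1 /22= -0.05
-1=-1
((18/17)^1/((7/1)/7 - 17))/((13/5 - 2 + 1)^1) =-45/1088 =-0.04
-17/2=-8.50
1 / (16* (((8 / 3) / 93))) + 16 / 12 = 1349 / 384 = 3.51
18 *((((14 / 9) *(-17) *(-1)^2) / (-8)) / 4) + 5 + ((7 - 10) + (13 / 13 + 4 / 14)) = 1017 / 56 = 18.16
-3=-3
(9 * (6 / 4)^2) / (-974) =-81 / 3896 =-0.02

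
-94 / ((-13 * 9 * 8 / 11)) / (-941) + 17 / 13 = 575375 / 440388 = 1.31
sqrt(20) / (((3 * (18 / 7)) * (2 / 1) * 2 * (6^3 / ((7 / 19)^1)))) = 49 * sqrt(5) / 443232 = 0.00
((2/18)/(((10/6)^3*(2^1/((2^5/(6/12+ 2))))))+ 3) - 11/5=596/625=0.95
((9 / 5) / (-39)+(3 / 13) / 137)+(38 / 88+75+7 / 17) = 504893347 / 6660940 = 75.80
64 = 64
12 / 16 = 3 / 4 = 0.75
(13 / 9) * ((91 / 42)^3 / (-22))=-28561 / 42768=-0.67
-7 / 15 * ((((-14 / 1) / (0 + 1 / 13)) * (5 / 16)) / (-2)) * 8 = -637 / 6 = -106.17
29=29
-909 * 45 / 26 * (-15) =613575 / 26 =23599.04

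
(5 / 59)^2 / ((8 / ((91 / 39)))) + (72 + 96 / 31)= 194495857 / 2589864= 75.10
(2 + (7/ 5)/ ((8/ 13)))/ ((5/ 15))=513/ 40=12.82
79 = 79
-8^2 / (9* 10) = -32 / 45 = -0.71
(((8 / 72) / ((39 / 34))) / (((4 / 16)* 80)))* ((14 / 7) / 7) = 17 / 12285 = 0.00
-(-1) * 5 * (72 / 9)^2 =320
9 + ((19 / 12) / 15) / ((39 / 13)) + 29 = 20539 / 540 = 38.04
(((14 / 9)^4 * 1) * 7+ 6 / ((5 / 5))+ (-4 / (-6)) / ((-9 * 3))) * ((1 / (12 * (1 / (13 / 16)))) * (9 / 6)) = 1001377 / 209952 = 4.77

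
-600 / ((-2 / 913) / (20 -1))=5204100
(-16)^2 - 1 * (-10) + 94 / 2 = 313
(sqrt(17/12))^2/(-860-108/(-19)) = -323/194784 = -0.00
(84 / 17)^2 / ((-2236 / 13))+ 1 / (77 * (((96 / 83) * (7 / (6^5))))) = 82595925 / 6698153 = 12.33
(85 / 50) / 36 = 17 / 360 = 0.05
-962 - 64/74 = -35626/37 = -962.86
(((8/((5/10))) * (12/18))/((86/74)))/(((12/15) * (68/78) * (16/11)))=26455/2924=9.05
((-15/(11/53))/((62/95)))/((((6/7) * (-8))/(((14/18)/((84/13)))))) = 2290925/1178496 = 1.94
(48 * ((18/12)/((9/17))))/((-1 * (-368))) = 17/46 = 0.37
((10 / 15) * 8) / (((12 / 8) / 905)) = 3217.78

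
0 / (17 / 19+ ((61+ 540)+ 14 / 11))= 0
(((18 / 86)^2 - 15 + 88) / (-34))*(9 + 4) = -877877 / 31433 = -27.93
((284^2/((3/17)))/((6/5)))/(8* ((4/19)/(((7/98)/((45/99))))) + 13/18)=1432853840/43037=33293.53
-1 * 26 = -26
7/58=0.12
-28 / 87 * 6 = -56 / 29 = -1.93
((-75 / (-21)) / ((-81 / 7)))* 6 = -50 / 27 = -1.85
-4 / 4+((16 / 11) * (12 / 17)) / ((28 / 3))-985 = -1290530 / 1309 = -985.89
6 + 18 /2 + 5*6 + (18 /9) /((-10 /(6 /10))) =1122 /25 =44.88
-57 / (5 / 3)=-171 / 5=-34.20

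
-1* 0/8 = 0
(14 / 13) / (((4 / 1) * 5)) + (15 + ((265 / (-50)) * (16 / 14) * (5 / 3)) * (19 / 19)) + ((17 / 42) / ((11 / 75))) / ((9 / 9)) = 115891 / 15015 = 7.72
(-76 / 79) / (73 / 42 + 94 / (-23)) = 73416 / 179251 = 0.41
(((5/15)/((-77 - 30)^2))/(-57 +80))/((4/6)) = 1/526654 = 0.00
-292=-292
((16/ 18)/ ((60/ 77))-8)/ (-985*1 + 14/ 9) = 926/ 132765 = 0.01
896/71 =12.62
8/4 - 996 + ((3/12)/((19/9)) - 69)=-80779/76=-1062.88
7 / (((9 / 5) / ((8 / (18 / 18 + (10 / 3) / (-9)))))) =840 / 17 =49.41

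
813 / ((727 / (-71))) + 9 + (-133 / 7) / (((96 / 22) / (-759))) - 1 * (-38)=38064715 / 11632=3272.41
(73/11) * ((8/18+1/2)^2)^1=21097/3564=5.92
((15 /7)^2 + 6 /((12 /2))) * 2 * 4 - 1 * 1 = 2143 /49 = 43.73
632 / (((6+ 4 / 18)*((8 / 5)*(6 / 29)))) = 34365 / 112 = 306.83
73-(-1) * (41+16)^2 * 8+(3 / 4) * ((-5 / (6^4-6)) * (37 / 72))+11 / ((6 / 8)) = 645941147 / 24768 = 26079.67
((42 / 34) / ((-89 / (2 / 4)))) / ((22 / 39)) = -819 / 66572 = -0.01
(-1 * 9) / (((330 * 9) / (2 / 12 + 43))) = -259 / 1980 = -0.13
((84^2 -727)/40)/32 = 6329/1280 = 4.94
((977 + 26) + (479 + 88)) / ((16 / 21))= 16485 / 8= 2060.62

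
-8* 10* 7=-560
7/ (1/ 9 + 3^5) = 0.03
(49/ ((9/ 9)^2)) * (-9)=-441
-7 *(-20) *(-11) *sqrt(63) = -4620 *sqrt(7) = -12223.37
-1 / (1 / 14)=-14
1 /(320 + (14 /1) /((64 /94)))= 16 /5449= 0.00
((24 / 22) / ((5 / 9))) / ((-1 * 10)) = -54 / 275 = -0.20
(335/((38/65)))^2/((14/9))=4267355625/20216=211088.03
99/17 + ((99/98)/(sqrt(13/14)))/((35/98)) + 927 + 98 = 1033.76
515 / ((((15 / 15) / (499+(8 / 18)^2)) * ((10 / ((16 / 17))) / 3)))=33318440 / 459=72589.19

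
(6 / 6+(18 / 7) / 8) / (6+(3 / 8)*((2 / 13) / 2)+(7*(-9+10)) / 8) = 481 / 2513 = 0.19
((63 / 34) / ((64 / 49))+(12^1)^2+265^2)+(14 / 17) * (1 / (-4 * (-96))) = 70370.42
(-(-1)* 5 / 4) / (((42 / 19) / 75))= 2375 / 56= 42.41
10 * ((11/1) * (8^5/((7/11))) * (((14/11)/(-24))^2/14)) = 10240/9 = 1137.78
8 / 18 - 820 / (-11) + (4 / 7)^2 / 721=262284080 / 3497571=74.99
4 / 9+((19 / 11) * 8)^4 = 4804211908 / 131769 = 36459.35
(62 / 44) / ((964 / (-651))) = -0.95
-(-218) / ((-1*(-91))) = 218 / 91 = 2.40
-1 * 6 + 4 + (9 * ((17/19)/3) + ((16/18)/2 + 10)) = 1903/171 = 11.13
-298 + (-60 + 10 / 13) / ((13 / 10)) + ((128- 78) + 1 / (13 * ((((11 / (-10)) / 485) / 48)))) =-3572132 / 1859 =-1921.53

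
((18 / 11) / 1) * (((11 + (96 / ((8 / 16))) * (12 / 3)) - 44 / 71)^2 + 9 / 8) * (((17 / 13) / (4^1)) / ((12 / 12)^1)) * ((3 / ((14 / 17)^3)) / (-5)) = -55099872231175323 / 158243845760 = -348195.99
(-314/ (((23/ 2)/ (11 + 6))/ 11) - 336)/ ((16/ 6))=-93873/ 46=-2040.72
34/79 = 0.43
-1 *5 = -5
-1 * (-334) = 334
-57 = -57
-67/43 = -1.56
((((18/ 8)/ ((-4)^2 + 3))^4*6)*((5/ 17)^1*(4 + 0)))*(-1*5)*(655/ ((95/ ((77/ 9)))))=-551506725/ 1346997856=-0.41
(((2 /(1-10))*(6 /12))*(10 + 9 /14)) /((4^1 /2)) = -149 /252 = -0.59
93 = 93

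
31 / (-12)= -31 / 12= -2.58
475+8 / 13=475.62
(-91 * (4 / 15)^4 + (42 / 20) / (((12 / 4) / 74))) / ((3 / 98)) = 254709742 / 151875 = 1677.10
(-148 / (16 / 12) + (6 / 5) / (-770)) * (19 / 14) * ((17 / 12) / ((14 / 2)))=-11502999 / 377300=-30.49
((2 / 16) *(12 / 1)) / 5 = 3 / 10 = 0.30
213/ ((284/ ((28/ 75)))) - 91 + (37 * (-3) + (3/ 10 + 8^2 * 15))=37929/ 50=758.58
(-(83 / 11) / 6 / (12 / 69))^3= -6956932429 / 18399744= -378.10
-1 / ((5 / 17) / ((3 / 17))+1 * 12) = -0.07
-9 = -9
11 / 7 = 1.57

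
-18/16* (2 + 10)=-27/2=-13.50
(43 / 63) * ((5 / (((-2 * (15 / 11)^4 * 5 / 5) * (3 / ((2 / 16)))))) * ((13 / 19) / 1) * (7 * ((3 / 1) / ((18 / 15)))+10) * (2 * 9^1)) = -90027509 / 12927600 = -6.96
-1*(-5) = 5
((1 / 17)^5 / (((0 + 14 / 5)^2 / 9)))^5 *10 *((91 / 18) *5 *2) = 20823486328125 / 119227202939563200858927351894071138610688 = 0.00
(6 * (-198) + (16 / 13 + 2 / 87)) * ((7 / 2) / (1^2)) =-4697735 / 1131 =-4153.61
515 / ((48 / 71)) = 36565 / 48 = 761.77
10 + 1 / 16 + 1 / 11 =1787 / 176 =10.15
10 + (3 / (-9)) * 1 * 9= 7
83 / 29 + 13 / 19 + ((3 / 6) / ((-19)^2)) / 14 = 1039557 / 293132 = 3.55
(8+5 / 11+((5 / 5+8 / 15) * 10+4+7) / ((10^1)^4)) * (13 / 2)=54.97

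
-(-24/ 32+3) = -9/ 4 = -2.25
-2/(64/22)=-0.69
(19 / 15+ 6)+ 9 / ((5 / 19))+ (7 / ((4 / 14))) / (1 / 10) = 286.47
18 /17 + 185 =3163 /17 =186.06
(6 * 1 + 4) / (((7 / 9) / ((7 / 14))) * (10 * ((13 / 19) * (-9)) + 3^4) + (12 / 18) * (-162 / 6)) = 95 / 116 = 0.82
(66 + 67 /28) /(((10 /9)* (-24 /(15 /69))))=-5745 /10304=-0.56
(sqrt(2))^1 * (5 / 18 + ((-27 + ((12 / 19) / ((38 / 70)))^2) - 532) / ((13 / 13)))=-1307463097 * sqrt(2) / 2345778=-788.24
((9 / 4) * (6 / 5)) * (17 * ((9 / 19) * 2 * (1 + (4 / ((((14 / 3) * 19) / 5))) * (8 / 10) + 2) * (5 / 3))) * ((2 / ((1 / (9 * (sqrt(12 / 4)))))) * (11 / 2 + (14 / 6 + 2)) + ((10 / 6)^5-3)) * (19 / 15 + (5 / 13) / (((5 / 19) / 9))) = 283331792 / 8645 + 5086136772 * sqrt(3) / 8645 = 1051796.31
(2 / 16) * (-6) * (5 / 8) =-15 / 32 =-0.47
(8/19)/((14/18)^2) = 648/931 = 0.70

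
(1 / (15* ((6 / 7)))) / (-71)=-7 / 6390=-0.00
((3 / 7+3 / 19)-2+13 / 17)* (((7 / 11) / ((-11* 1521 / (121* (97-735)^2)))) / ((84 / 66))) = 364914946 / 382109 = 955.00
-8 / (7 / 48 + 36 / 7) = -2688 / 1777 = -1.51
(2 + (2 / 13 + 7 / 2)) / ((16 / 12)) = 441 / 104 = 4.24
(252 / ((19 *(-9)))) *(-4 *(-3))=-336 / 19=-17.68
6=6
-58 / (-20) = 29 / 10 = 2.90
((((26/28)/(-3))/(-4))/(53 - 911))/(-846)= 1/9380448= 0.00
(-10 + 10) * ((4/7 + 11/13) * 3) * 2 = 0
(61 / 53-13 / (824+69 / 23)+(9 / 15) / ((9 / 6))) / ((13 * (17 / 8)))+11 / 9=556990349 / 435899295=1.28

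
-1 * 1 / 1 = -1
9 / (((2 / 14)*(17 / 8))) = 504 / 17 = 29.65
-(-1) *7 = 7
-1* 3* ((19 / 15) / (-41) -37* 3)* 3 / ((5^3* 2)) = 102426 / 25625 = 4.00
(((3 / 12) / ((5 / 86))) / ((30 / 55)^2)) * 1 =14.45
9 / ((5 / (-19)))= -171 / 5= -34.20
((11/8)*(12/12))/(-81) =-11/648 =-0.02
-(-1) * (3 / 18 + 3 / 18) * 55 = 18.33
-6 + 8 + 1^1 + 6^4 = 1299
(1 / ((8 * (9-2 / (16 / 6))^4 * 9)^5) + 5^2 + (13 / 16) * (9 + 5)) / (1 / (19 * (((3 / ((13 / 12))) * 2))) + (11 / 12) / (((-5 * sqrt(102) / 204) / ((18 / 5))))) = -2910191254772365331090491235733552696503000 * sqrt(102) / 10771902445271368484264826108127338944160111-6222448406585649556607958234298714647128125 / 3199255026245596439826653354113819666415552967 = -2.73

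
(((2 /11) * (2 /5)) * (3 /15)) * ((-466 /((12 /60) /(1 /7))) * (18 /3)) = -11184 /385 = -29.05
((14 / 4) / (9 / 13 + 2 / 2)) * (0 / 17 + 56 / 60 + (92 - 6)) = 29666 / 165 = 179.79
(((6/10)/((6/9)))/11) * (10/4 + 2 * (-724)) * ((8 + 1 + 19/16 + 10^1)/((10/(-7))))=58828959/35200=1671.28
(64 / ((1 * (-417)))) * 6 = -128 / 139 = -0.92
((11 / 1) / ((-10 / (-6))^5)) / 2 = 2673 / 6250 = 0.43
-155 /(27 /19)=-2945 /27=-109.07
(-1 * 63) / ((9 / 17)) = -119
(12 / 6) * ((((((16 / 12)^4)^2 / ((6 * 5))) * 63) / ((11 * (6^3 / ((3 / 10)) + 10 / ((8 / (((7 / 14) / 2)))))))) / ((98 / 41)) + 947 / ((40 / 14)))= 662.90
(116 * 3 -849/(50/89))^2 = 3382701921/2500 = 1353080.77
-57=-57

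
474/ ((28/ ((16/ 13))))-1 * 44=-2108/ 91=-23.16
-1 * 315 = -315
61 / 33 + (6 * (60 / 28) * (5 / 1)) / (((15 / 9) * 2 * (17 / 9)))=47354 / 3927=12.06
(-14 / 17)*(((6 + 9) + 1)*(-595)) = 7840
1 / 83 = 0.01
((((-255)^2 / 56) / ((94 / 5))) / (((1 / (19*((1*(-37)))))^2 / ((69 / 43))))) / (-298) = -11086899377625 / 67452896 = -164365.06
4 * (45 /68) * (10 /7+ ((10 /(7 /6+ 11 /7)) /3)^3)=12390030 /1447873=8.56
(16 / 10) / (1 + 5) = 4 / 15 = 0.27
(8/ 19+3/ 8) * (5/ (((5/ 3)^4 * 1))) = 0.52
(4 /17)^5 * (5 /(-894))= -2560 /634676079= -0.00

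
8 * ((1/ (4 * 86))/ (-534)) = -1/ 22962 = -0.00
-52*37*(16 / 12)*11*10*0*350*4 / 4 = 0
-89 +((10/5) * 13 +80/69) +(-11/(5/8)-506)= -201977/345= -585.44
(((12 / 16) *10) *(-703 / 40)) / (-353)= 2109 / 5648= 0.37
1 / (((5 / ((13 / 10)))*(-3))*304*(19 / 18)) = -39 / 144400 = -0.00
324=324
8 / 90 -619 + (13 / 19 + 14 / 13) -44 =-7348682 / 11115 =-661.15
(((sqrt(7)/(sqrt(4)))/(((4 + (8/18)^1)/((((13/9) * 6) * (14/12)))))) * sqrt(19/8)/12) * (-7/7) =-91 * sqrt(266)/3840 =-0.39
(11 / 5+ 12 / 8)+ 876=8797 / 10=879.70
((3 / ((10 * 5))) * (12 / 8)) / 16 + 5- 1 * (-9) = 22409 / 1600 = 14.01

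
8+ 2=10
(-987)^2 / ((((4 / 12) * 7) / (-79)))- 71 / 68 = -2242815443 / 68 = -32982580.04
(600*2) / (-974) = -600 / 487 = -1.23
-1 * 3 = -3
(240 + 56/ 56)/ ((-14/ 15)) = -3615/ 14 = -258.21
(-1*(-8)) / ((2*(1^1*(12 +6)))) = 2 / 9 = 0.22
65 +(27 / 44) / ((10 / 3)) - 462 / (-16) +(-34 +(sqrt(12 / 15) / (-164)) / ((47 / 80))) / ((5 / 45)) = -46627 / 220 - 72*sqrt(5) / 1927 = -212.02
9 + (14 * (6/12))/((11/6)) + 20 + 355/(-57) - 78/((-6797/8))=113710832/4261719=26.68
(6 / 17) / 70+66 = 39273 / 595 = 66.01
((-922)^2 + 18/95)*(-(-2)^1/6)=80757998/285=283361.40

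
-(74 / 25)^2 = -5476 / 625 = -8.76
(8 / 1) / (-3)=-8 / 3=-2.67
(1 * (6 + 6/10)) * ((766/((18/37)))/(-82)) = -155881/1230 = -126.73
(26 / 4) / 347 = 13 / 694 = 0.02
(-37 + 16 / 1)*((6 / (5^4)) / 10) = -63 / 3125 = -0.02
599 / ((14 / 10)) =2995 / 7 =427.86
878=878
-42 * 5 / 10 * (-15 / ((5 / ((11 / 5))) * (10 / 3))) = 2079 / 50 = 41.58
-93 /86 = -1.08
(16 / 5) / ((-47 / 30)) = -96 / 47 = -2.04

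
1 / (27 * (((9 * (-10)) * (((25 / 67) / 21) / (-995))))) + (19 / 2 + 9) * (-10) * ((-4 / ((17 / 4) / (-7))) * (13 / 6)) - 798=-235173673 / 68850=-3415.74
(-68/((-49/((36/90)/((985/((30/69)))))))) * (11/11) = 0.00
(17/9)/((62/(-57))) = -323/186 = -1.74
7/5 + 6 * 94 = 2827/5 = 565.40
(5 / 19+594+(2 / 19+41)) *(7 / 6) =14084 / 19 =741.26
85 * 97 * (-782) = -6447590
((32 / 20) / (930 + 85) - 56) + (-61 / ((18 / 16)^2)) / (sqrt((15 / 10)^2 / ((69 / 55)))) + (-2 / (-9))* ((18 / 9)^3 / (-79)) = -202141712 / 3608325 - 7808* sqrt(3795) / 13365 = -92.01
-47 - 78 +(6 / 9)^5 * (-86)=-33127 / 243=-136.33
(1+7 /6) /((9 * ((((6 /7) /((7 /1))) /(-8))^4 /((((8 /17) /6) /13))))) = 2951578112 /111537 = 26462.77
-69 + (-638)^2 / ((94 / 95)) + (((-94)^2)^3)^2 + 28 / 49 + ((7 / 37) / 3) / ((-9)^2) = 1407790852112839244711793497054 / 2958039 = 475920314814253376886441.80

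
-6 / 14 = -3 / 7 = -0.43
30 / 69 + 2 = 56 / 23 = 2.43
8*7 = 56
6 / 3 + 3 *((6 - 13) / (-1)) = 23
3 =3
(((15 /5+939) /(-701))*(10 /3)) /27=-3140 /18927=-0.17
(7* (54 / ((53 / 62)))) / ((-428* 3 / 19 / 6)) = -222642 / 5671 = -39.26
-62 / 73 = -0.85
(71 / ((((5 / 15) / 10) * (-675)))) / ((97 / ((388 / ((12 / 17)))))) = -2414 / 135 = -17.88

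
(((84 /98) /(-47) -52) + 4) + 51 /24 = -120791 /2632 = -45.89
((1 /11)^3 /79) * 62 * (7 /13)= 434 /1366937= 0.00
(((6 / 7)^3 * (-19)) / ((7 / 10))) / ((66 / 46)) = -314640 / 26411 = -11.91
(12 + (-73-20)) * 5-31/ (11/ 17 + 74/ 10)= -279655/ 684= -408.85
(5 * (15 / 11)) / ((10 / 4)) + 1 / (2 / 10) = 85 / 11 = 7.73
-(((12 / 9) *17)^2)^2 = -21381376 / 81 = -263967.60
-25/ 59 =-0.42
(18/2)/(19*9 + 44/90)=405/7717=0.05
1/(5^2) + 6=151/25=6.04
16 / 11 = 1.45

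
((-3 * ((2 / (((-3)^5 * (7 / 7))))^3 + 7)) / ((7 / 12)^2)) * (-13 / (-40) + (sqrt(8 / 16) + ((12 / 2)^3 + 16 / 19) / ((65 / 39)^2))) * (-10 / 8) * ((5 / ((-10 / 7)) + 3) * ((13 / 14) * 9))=-4094214844525 / 162030456-6528752165 * sqrt(2) / 40507614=-25496.11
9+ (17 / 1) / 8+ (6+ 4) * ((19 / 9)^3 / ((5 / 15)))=570347 / 1944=293.39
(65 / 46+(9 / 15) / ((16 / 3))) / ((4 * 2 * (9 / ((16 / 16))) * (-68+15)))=-2807 / 7021440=-0.00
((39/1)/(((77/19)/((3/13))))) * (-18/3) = -1026/77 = -13.32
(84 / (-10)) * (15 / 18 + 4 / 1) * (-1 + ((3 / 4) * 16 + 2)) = -2639 / 5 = -527.80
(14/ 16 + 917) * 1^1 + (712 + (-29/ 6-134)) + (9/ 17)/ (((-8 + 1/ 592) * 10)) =1491.04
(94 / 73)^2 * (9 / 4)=19881 / 5329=3.73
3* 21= 63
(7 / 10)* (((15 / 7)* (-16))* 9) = -216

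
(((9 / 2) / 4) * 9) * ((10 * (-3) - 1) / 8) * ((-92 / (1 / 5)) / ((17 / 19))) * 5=27432675 / 272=100855.42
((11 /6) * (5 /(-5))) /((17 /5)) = -55 /102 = -0.54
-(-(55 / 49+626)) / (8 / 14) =30729 / 28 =1097.46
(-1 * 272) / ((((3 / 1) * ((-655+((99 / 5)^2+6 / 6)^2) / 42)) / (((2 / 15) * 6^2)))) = -0.12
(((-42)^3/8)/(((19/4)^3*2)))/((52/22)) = -1629936/89167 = -18.28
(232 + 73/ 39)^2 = 83192641/ 1521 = 54696.02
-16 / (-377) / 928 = 1 / 21866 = 0.00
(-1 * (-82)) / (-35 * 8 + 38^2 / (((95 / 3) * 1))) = -205 / 586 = -0.35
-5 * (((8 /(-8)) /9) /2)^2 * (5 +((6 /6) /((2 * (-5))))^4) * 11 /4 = -183337 /864000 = -0.21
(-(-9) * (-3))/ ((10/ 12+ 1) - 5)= 162/ 19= 8.53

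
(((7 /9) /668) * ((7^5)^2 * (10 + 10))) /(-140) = -282475249 /6012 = -46985.24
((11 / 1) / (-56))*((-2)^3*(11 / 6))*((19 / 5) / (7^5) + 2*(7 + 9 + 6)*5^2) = 11185060799 / 3529470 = 3169.05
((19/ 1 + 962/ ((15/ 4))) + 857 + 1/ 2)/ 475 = 1789/ 750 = 2.39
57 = 57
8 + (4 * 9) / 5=76 / 5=15.20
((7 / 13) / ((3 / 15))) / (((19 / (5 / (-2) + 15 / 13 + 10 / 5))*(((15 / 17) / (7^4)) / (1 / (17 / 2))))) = 285719 / 9633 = 29.66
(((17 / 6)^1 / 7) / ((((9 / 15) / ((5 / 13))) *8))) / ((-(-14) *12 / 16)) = 425 / 137592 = 0.00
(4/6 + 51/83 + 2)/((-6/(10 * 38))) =-155230/747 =-207.80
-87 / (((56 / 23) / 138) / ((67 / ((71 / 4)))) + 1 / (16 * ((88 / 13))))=-13024877184 / 2082053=-6255.79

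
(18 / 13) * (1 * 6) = 108 / 13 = 8.31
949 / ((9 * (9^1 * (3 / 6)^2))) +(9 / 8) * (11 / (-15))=149167 / 3240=46.04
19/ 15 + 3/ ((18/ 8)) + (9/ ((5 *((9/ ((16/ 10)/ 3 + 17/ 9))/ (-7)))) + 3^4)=18047/ 225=80.21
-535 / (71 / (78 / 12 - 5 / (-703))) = -4894715 / 99826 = -49.03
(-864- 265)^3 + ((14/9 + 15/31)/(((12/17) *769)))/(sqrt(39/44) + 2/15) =-2654974277424114791/1844924049 + 241825 *sqrt(429)/1229949366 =-1439069689.00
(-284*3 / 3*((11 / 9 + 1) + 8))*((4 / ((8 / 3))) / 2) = -6532 / 3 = -2177.33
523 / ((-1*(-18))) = 523 / 18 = 29.06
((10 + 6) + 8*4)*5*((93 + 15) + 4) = 26880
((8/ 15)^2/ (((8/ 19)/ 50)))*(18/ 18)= 304/ 9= 33.78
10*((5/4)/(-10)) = -1.25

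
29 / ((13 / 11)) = 319 / 13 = 24.54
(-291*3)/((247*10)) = -873/2470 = -0.35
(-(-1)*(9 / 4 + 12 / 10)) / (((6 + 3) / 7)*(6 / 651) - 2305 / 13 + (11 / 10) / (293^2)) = -116972954007 / 6011251281346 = -0.02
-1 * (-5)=5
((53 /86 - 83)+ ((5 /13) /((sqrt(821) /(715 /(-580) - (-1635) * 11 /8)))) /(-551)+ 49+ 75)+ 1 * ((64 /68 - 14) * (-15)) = 347223 /1462 - 2606395 * sqrt(821) /1364350936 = 237.44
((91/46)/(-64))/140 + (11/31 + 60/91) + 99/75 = 1938358203/830502400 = 2.33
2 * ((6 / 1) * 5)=60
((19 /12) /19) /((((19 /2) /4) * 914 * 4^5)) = 1 /26674176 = 0.00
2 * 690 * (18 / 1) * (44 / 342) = 60720 / 19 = 3195.79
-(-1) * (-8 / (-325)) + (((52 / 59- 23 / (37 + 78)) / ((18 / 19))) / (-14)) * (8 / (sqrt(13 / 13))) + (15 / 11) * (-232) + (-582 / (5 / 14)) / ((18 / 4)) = -678.88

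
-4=-4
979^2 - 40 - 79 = 958322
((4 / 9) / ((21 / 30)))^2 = 1600 / 3969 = 0.40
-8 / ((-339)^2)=-8 / 114921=-0.00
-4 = -4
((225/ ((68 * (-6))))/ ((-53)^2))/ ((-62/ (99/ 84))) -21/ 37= -13926975369/ 24538165568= -0.57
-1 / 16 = -0.06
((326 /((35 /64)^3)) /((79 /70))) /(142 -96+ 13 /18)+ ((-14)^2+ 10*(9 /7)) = 20074940134 /81387775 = 246.66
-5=-5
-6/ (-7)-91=-631/ 7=-90.14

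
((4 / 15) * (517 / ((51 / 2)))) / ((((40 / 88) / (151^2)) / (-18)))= -2074708592 / 425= -4881667.28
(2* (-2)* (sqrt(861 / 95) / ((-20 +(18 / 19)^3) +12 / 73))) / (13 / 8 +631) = 52706* sqrt(81795) / 15034484955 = 0.00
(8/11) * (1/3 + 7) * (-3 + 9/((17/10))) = 208/17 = 12.24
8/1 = 8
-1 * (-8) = 8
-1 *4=-4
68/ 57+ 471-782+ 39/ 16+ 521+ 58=247727/ 912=271.63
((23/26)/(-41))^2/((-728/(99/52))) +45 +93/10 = 11679357615969/215089463680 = 54.30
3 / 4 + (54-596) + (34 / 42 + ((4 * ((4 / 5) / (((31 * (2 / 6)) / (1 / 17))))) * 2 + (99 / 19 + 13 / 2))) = -2223399439 / 4205460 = -528.69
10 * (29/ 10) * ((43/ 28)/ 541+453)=199000523/ 15148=13137.08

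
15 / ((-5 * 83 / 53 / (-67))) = 10653 / 83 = 128.35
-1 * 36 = -36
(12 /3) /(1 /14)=56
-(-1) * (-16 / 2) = -8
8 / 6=4 / 3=1.33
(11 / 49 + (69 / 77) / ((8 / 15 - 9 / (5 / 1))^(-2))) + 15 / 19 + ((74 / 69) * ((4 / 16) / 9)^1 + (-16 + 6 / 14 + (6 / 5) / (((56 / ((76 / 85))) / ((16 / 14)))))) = -2018342797 / 154448910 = -13.07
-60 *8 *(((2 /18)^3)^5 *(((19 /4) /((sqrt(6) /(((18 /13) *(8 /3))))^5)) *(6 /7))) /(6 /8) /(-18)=398458880 *sqrt(6) /178373850920576526033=0.00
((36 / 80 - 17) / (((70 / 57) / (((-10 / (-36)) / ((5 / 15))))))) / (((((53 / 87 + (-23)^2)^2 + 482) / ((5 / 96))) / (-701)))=11122870047 / 7621899385856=0.00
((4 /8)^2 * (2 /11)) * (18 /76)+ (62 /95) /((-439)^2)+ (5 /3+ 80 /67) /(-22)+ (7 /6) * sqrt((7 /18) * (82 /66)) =-19311059477 /161920329780+ 7 * sqrt(18942) /1188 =0.69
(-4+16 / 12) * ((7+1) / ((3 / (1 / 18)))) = -0.40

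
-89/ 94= -0.95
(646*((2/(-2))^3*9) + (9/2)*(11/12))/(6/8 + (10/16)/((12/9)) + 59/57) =-10597212/4111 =-2577.77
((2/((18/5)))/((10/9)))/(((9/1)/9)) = 1/2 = 0.50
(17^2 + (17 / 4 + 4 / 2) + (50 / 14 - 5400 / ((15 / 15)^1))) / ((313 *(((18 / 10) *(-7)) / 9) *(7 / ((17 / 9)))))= 4046935 / 1288308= 3.14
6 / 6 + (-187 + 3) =-183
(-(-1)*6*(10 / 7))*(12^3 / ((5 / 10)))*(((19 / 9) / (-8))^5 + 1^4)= 9662207665 / 326592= 29584.95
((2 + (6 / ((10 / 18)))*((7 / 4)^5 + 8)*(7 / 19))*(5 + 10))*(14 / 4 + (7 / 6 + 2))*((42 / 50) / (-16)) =-101263911 / 194560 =-520.48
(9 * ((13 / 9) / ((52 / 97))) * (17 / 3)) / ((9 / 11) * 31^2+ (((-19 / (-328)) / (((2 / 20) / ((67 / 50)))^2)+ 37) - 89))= 2187350 / 11853459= 0.18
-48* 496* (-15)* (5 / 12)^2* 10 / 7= 620000 / 7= 88571.43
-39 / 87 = -13 / 29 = -0.45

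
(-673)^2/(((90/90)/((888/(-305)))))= -402200952/305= -1318691.65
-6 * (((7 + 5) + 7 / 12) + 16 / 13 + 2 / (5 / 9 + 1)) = -16489 / 182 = -90.60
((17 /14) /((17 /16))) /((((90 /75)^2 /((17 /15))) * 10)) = 17 /189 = 0.09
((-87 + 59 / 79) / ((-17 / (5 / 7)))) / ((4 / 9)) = 153315 / 18802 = 8.15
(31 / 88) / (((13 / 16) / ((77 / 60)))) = 217 / 390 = 0.56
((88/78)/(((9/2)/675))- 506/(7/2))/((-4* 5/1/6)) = -3366/455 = -7.40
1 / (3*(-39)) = -1 / 117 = -0.01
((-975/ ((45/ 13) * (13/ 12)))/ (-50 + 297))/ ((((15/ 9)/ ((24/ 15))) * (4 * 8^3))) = -3/ 6080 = -0.00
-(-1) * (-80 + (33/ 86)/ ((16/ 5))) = -109915/ 1376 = -79.88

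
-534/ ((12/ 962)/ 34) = -1455506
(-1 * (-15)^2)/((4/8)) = -450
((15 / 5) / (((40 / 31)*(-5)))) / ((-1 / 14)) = 651 / 100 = 6.51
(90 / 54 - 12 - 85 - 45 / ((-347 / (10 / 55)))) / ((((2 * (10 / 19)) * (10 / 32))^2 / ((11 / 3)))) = -6303880192 / 1951875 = -3229.65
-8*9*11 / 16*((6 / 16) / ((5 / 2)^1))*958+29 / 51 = -7254833 / 1020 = -7112.58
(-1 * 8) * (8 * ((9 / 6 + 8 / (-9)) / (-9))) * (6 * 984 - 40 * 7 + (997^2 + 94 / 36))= 3166845616 / 729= 4344095.50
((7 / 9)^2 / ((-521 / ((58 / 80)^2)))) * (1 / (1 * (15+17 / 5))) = -41209 / 1242397440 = -0.00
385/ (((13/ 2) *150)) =77/ 195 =0.39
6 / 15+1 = 7 / 5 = 1.40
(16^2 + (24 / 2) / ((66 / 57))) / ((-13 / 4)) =-11720 / 143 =-81.96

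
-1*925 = -925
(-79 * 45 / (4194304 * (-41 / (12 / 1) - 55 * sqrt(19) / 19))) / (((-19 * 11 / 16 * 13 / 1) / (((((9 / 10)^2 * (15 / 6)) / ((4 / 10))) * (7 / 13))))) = 247929255 / 786857511092224 - 90705825 * sqrt(19) / 339779379789824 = -0.00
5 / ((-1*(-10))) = 1 / 2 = 0.50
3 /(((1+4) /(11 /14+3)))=159 /70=2.27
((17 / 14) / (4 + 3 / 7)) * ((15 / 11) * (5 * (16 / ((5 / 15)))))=30600 / 341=89.74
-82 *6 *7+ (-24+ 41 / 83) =-287803 / 83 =-3467.51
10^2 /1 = 100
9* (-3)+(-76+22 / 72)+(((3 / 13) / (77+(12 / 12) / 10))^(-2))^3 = 1390781335747699.54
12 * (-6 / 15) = -24 / 5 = -4.80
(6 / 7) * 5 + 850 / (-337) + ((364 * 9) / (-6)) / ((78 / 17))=-276561 / 2359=-117.24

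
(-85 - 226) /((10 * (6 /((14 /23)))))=-2177 /690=-3.16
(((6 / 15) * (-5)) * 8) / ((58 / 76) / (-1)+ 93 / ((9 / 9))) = -608 / 3505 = -0.17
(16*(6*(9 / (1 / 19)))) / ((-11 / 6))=-98496 / 11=-8954.18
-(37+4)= -41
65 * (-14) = -910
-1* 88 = -88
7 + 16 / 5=51 / 5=10.20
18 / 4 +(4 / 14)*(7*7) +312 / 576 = 457 / 24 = 19.04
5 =5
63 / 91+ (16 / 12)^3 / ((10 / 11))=5791 / 1755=3.30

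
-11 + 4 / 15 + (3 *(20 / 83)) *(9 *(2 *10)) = 148637 / 1245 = 119.39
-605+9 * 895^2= 7208620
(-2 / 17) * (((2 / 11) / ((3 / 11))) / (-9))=4 / 459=0.01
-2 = -2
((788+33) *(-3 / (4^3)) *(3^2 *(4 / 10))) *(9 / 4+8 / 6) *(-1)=317727 / 640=496.45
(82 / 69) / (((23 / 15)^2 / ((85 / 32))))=261375 / 194672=1.34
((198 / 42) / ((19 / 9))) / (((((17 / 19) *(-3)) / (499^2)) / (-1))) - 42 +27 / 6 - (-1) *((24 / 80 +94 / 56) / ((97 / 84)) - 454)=23855029963 / 115430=206662.31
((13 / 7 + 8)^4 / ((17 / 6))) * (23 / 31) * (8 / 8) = 2472.14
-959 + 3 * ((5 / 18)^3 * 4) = -465949 / 486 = -958.74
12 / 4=3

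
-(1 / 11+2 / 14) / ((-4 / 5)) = 45 / 154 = 0.29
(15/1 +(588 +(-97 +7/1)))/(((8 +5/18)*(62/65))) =300105/4619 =64.97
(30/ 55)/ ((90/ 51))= 17/ 55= 0.31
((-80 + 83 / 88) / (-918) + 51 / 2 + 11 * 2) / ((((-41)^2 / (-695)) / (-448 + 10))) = 21670592755 / 2514776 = 8617.31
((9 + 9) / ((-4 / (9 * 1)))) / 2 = -81 / 4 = -20.25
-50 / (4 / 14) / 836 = -175 / 836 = -0.21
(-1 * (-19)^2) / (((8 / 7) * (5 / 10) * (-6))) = 2527 / 24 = 105.29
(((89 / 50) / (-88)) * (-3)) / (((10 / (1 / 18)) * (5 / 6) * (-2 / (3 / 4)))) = -0.00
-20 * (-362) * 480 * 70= 243264000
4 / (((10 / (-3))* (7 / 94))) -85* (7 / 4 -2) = 719 / 140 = 5.14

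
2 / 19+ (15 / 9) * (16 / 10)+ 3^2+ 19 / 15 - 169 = -44449 / 285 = -155.96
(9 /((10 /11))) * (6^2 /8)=891 /20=44.55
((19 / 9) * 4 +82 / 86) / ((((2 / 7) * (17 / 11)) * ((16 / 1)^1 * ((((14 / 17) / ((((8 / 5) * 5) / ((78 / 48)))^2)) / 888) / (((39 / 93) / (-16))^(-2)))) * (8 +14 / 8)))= 745814831398912 / 143690391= 5190429.41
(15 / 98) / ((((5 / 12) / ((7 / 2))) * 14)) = 9 / 98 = 0.09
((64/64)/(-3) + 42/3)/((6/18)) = 41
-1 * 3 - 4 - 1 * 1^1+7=-1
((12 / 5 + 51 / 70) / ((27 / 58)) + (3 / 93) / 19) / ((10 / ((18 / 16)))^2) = 2806263 / 32984000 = 0.09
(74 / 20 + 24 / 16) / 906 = 13 / 2265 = 0.01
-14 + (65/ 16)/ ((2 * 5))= -435/ 32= -13.59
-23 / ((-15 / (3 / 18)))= 23 / 90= 0.26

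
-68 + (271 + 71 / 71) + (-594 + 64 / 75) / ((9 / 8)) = -218188 / 675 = -323.24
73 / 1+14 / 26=956 / 13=73.54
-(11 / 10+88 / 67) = -1617 / 670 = -2.41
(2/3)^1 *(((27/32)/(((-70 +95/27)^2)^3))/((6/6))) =0.00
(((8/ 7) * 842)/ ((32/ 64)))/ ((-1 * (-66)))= 6736/ 231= 29.16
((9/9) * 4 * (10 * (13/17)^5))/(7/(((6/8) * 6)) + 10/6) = 133665480/41175853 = 3.25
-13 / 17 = -0.76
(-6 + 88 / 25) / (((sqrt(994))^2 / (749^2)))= -2484433 / 1775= -1399.68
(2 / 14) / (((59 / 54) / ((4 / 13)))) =216 / 5369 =0.04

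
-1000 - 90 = -1090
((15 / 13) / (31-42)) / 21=-5 / 1001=-0.00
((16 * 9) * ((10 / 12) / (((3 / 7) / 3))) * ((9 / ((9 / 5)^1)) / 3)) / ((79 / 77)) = 107800 / 79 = 1364.56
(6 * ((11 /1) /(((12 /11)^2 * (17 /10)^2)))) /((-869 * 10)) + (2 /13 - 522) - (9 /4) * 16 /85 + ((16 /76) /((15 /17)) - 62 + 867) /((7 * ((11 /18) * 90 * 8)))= -4121251521167 /7894959800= -522.01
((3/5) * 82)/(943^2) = 6/108445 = 0.00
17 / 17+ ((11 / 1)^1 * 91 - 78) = 924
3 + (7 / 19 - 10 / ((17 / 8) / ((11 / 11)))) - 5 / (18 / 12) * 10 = -33596 / 969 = -34.67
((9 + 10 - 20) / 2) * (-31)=31 / 2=15.50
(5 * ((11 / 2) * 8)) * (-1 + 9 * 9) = 17600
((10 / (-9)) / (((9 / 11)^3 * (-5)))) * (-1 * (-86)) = 228932 / 6561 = 34.89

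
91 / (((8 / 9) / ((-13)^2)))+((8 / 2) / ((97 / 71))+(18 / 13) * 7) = 174663583 / 10088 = 17314.00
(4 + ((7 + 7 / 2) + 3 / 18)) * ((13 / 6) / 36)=143 / 162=0.88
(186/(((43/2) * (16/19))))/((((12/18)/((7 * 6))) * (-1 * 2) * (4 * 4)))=-111321/5504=-20.23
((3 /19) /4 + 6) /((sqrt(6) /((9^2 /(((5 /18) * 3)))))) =37179 * sqrt(6) /380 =239.66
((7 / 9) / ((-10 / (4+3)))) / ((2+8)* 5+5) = -49 / 4950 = -0.01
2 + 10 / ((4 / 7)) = 39 / 2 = 19.50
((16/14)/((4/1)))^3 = 8/343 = 0.02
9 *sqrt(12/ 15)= 18 *sqrt(5)/ 5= 8.05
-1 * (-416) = 416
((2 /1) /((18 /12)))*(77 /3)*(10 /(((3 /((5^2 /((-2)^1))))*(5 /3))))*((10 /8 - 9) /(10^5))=2387 /36000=0.07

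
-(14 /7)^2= -4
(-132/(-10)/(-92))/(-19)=33/4370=0.01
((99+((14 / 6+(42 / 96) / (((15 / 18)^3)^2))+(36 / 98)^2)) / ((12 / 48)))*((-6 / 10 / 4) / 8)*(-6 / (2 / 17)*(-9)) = -663654624678 / 187578125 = -3538.02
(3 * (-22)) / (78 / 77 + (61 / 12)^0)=-5082 / 155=-32.79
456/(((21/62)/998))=9405152/7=1343593.14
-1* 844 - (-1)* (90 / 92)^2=-1783879 / 2116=-843.04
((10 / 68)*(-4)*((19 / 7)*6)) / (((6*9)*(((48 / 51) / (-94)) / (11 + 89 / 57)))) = 42065 / 189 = 222.57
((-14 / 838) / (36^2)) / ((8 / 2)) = -7 / 2172096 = -0.00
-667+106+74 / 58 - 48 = -17624 / 29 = -607.72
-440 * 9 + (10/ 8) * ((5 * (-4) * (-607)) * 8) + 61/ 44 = 117441.39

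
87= 87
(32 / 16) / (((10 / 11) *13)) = 11 / 65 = 0.17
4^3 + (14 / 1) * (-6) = -20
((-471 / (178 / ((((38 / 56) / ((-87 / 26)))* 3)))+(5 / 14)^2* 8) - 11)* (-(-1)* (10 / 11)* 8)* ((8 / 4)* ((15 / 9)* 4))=-1129087200 / 1391159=-811.62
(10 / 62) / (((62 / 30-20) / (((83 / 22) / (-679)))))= 6225 / 124567982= 0.00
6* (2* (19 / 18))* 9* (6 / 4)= 171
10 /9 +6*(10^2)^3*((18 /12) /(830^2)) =878890 /62001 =14.18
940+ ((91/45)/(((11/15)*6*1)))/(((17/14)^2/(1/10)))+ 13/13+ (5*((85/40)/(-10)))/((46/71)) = 98907074119/105288480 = 939.39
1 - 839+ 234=-604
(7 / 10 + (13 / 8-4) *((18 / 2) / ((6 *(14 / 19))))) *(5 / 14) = -4631 / 3136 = -1.48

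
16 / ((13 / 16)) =256 / 13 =19.69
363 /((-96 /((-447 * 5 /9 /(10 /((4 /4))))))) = 18029 /192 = 93.90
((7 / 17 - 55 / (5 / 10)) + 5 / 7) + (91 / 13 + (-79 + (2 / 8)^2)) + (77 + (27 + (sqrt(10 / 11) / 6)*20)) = -146249 / 1904 + 10*sqrt(110) / 33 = -73.63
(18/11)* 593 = 10674/11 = 970.36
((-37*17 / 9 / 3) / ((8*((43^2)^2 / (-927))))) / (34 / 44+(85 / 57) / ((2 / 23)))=0.00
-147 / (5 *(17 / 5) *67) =-147 / 1139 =-0.13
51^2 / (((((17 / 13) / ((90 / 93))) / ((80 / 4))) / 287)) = 342505800 / 31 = 11048574.19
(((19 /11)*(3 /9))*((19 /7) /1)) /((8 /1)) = 361 /1848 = 0.20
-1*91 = -91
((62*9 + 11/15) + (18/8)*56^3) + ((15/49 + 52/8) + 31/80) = 4653454661/11760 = 395701.93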